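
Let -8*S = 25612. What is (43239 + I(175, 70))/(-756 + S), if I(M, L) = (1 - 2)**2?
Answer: -17296/1583 ≈ -10.926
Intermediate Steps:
I(M, L) = 1 (I(M, L) = (-1)**2 = 1)
S = -6403/2 (S = -1/8*25612 = -6403/2 ≈ -3201.5)
(43239 + I(175, 70))/(-756 + S) = (43239 + 1)/(-756 - 6403/2) = 43240/(-7915/2) = 43240*(-2/7915) = -17296/1583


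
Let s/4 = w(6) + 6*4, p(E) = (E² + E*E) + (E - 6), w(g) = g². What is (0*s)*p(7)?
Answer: 0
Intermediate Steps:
p(E) = -6 + E + 2*E² (p(E) = (E² + E²) + (-6 + E) = 2*E² + (-6 + E) = -6 + E + 2*E²)
s = 240 (s = 4*(6² + 6*4) = 4*(36 + 24) = 4*60 = 240)
(0*s)*p(7) = (0*240)*(-6 + 7 + 2*7²) = 0*(-6 + 7 + 2*49) = 0*(-6 + 7 + 98) = 0*99 = 0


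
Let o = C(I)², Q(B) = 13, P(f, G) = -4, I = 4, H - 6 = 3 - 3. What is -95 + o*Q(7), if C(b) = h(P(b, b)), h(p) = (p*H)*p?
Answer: 119713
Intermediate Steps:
H = 6 (H = 6 + (3 - 3) = 6 + 0 = 6)
h(p) = 6*p² (h(p) = (p*6)*p = (6*p)*p = 6*p²)
C(b) = 96 (C(b) = 6*(-4)² = 6*16 = 96)
o = 9216 (o = 96² = 9216)
-95 + o*Q(7) = -95 + 9216*13 = -95 + 119808 = 119713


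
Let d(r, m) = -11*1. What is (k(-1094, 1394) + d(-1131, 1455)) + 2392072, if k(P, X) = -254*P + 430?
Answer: 2670367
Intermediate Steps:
k(P, X) = 430 - 254*P
d(r, m) = -11
(k(-1094, 1394) + d(-1131, 1455)) + 2392072 = ((430 - 254*(-1094)) - 11) + 2392072 = ((430 + 277876) - 11) + 2392072 = (278306 - 11) + 2392072 = 278295 + 2392072 = 2670367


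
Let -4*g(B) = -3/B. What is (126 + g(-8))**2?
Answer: 16232841/1024 ≈ 15852.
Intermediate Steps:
g(B) = 3/(4*B) (g(B) = -(-3)/(4*B) = 3/(4*B))
(126 + g(-8))**2 = (126 + (3/4)/(-8))**2 = (126 + (3/4)*(-1/8))**2 = (126 - 3/32)**2 = (4029/32)**2 = 16232841/1024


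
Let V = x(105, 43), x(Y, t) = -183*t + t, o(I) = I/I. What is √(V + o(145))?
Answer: 5*I*√313 ≈ 88.459*I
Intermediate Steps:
o(I) = 1
x(Y, t) = -182*t
V = -7826 (V = -182*43 = -7826)
√(V + o(145)) = √(-7826 + 1) = √(-7825) = 5*I*√313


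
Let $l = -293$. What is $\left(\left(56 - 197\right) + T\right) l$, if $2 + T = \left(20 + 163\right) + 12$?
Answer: $-15236$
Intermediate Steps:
$T = 193$ ($T = -2 + \left(\left(20 + 163\right) + 12\right) = -2 + \left(183 + 12\right) = -2 + 195 = 193$)
$\left(\left(56 - 197\right) + T\right) l = \left(\left(56 - 197\right) + 193\right) \left(-293\right) = \left(-141 + 193\right) \left(-293\right) = 52 \left(-293\right) = -15236$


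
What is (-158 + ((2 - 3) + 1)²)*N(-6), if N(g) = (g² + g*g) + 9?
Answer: -12798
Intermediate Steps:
N(g) = 9 + 2*g² (N(g) = (g² + g²) + 9 = 2*g² + 9 = 9 + 2*g²)
(-158 + ((2 - 3) + 1)²)*N(-6) = (-158 + ((2 - 3) + 1)²)*(9 + 2*(-6)²) = (-158 + (-1 + 1)²)*(9 + 2*36) = (-158 + 0²)*(9 + 72) = (-158 + 0)*81 = -158*81 = -12798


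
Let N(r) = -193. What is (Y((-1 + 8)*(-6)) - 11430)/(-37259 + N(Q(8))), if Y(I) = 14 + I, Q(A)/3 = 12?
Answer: 5729/18726 ≈ 0.30594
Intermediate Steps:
Q(A) = 36 (Q(A) = 3*12 = 36)
(Y((-1 + 8)*(-6)) - 11430)/(-37259 + N(Q(8))) = ((14 + (-1 + 8)*(-6)) - 11430)/(-37259 - 193) = ((14 + 7*(-6)) - 11430)/(-37452) = ((14 - 42) - 11430)*(-1/37452) = (-28 - 11430)*(-1/37452) = -11458*(-1/37452) = 5729/18726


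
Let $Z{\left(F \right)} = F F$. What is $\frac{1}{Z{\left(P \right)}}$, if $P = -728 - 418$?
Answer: $\frac{1}{1313316} \approx 7.6143 \cdot 10^{-7}$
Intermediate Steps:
$P = -1146$ ($P = -728 - 418 = -1146$)
$Z{\left(F \right)} = F^{2}$
$\frac{1}{Z{\left(P \right)}} = \frac{1}{\left(-1146\right)^{2}} = \frac{1}{1313316}$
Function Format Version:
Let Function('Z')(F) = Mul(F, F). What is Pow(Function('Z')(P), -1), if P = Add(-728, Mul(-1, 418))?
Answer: Rational(1, 1313316) ≈ 7.6143e-7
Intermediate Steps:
P = -1146 (P = Add(-728, -418) = -1146)
Function('Z')(F) = Pow(F, 2)
Pow(Function('Z')(P), -1) = Pow(Pow(-1146, 2), -1) = Pow(1313316, -1) = Rational(1, 1313316)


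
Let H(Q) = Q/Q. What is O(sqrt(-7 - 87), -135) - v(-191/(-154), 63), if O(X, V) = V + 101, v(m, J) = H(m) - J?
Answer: 28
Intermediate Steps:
H(Q) = 1
v(m, J) = 1 - J
O(X, V) = 101 + V
O(sqrt(-7 - 87), -135) - v(-191/(-154), 63) = (101 - 135) - (1 - 1*63) = -34 - (1 - 63) = -34 - 1*(-62) = -34 + 62 = 28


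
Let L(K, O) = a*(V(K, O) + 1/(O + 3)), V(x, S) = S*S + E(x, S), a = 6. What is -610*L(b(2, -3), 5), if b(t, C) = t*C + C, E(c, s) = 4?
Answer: -213195/2 ≈ -1.0660e+5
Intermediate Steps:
b(t, C) = C + C*t (b(t, C) = C*t + C = C + C*t)
V(x, S) = 4 + S² (V(x, S) = S*S + 4 = S² + 4 = 4 + S²)
L(K, O) = 24 + 6*O² + 6/(3 + O) (L(K, O) = 6*((4 + O²) + 1/(O + 3)) = 6*((4 + O²) + 1/(3 + O)) = 6*(4 + O² + 1/(3 + O)) = 24 + 6*O² + 6/(3 + O))
-610*L(b(2, -3), 5) = -3660*(13 + 3*5² + 5*(4 + 5²))/(3 + 5) = -3660*(13 + 3*25 + 5*(4 + 25))/8 = -3660*(13 + 75 + 5*29)/8 = -3660*(13 + 75 + 145)/8 = -3660*233/8 = -610*699/4 = -213195/2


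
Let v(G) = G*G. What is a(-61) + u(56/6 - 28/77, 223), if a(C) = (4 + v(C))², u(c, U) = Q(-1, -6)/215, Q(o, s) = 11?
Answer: 2983259386/215 ≈ 1.3876e+7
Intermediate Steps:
v(G) = G²
u(c, U) = 11/215
a(C) = (4 + C²)²
a(-61) + u(56/6 - 28/77, 223) = (4 + (-61)²)² + 11/215 = (4 + 3721)² + 11/215 = 3725² + 11/215 = 13875625 + 11/215 = 2983259386/215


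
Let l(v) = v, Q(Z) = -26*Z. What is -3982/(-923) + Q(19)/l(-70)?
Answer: 367351/32305 ≈ 11.371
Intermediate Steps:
-3982/(-923) + Q(19)/l(-70) = -3982/(-923) - 26*19/(-70) = -3982*(-1/923) - 494*(-1/70) = 3982/923 + 247/35 = 367351/32305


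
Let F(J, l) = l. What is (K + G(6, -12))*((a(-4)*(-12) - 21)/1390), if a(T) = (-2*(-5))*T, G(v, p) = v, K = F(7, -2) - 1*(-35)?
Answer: 17901/1390 ≈ 12.878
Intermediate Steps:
K = 33 (K = -2 - 1*(-35) = -2 + 35 = 33)
a(T) = 10*T
(K + G(6, -12))*((a(-4)*(-12) - 21)/1390) = (33 + 6)*(((10*(-4))*(-12) - 21)/1390) = 39*((-40*(-12) - 21)*(1/1390)) = 39*((480 - 21)*(1/1390)) = 39*(459*(1/1390)) = 39*(459/1390) = 17901/1390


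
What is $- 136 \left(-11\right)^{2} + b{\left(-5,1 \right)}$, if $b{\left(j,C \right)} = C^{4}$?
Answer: $-16455$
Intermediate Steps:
$- 136 \left(-11\right)^{2} + b{\left(-5,1 \right)} = - 136 \left(-11\right)^{2} + 1^{4} = \left(-136\right) 121 + 1 = -16456 + 1 = -16455$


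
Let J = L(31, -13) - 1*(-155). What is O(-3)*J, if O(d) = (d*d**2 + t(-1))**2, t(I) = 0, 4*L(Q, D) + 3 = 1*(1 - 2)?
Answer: 112266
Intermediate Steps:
L(Q, D) = -1 (L(Q, D) = -3/4 + (1*(1 - 2))/4 = -3/4 + (1*(-1))/4 = -3/4 + (1/4)*(-1) = -3/4 - 1/4 = -1)
J = 154 (J = -1 - 1*(-155) = -1 + 155 = 154)
O(d) = d**6 (O(d) = (d*d**2 + 0)**2 = (d**3 + 0)**2 = (d**3)**2 = d**6)
O(-3)*J = (-3)**6*154 = 729*154 = 112266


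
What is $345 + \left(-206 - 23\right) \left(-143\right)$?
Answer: $33092$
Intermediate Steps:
$345 + \left(-206 - 23\right) \left(-143\right) = 345 - -32747 = 345 + 32747 = 33092$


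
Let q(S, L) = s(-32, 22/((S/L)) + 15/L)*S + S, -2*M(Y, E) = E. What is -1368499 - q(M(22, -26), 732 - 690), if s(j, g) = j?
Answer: -1368096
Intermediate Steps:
M(Y, E) = -E/2
q(S, L) = -31*S (q(S, L) = -32*S + S = -31*S)
-1368499 - q(M(22, -26), 732 - 690) = -1368499 - (-31)*(-½*(-26)) = -1368499 - (-31)*13 = -1368499 - 1*(-403) = -1368499 + 403 = -1368096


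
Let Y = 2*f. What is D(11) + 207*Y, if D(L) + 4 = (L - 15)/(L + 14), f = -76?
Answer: -786704/25 ≈ -31468.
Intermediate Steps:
D(L) = -4 + (-15 + L)/(14 + L) (D(L) = -4 + (L - 15)/(L + 14) = -4 + (-15 + L)/(14 + L))
Y = -152 (Y = 2*(-76) = -152)
D(11) + 207*Y = (-71 - 3*11)/(14 + 11) + 207*(-152) = (-71 - 33)/25 - 31464 = (1/25)*(-104) - 31464 = -104/25 - 31464 = -786704/25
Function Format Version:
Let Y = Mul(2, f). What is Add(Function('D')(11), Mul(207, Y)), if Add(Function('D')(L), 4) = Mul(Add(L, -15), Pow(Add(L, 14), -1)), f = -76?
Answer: Rational(-786704, 25) ≈ -31468.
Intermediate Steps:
Function('D')(L) = Add(-4, Mul(Pow(Add(14, L), -1), Add(-15, L))) (Function('D')(L) = Add(-4, Mul(Add(L, -15), Pow(Add(L, 14), -1))) = Add(-4, Mul(Add(-15, L), Pow(Add(14, L), -1))) = Add(-4, Mul(Pow(Add(14, L), -1), Add(-15, L))))
Y = -152 (Y = Mul(2, -76) = -152)
Add(Function('D')(11), Mul(207, Y)) = Add(Mul(Pow(Add(14, 11), -1), Add(-71, Mul(-3, 11))), Mul(207, -152)) = Add(Mul(Pow(25, -1), Add(-71, -33)), -31464) = Add(Mul(Rational(1, 25), -104), -31464) = Add(Rational(-104, 25), -31464) = Rational(-786704, 25)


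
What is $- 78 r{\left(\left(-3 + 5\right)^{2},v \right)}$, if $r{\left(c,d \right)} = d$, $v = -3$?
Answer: $234$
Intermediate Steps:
$- 78 r{\left(\left(-3 + 5\right)^{2},v \right)} = \left(-78\right) \left(-3\right) = 234$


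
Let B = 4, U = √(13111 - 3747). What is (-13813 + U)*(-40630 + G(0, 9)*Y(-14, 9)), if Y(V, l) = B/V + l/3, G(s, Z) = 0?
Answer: 561222190 - 81260*√2341 ≈ 5.5729e+8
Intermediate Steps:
U = 2*√2341 (U = √9364 = 2*√2341 ≈ 96.768)
Y(V, l) = 4/V + l/3
(-13813 + U)*(-40630 + G(0, 9)*Y(-14, 9)) = (-13813 + 2*√2341)*(-40630 + 0*(4/(-14) + (⅓)*9)) = (-13813 + 2*√2341)*(-40630 + 0*(4*(-1/14) + 3)) = (-13813 + 2*√2341)*(-40630 + 0*(-2/7 + 3)) = (-13813 + 2*√2341)*(-40630 + 0*(19/7)) = (-13813 + 2*√2341)*(-40630 + 0) = (-13813 + 2*√2341)*(-40630) = 561222190 - 81260*√2341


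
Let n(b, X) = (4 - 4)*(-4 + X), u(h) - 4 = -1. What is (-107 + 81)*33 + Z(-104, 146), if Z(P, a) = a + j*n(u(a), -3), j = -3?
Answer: -712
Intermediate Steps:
u(h) = 3 (u(h) = 4 - 1 = 3)
n(b, X) = 0 (n(b, X) = 0*(-4 + X) = 0)
Z(P, a) = a (Z(P, a) = a - 3*0 = a + 0 = a)
(-107 + 81)*33 + Z(-104, 146) = (-107 + 81)*33 + 146 = -26*33 + 146 = -858 + 146 = -712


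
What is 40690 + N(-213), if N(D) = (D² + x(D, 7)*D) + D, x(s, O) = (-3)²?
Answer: 83929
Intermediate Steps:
x(s, O) = 9
N(D) = D² + 10*D (N(D) = (D² + 9*D) + D = D² + 10*D)
40690 + N(-213) = 40690 - 213*(10 - 213) = 40690 - 213*(-203) = 40690 + 43239 = 83929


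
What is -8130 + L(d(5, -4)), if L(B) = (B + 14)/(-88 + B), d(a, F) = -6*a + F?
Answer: -495920/61 ≈ -8129.8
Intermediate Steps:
d(a, F) = F - 6*a
L(B) = (14 + B)/(-88 + B)
-8130 + L(d(5, -4)) = -8130 + (14 + (-4 - 6*5))/(-88 + (-4 - 6*5)) = -8130 + (14 + (-4 - 30))/(-88 + (-4 - 30)) = -8130 + (14 - 34)/(-88 - 34) = -8130 - 20/(-122) = -8130 - 1/122*(-20) = -8130 + 10/61 = -495920/61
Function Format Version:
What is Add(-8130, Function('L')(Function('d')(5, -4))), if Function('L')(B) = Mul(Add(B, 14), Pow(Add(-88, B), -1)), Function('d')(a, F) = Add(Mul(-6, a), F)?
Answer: Rational(-495920, 61) ≈ -8129.8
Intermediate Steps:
Function('d')(a, F) = Add(F, Mul(-6, a))
Function('L')(B) = Mul(Pow(Add(-88, B), -1), Add(14, B)) (Function('L')(B) = Mul(Add(14, B), Pow(Add(-88, B), -1)) = Mul(Pow(Add(-88, B), -1), Add(14, B)))
Add(-8130, Function('L')(Function('d')(5, -4))) = Add(-8130, Mul(Pow(Add(-88, Add(-4, Mul(-6, 5))), -1), Add(14, Add(-4, Mul(-6, 5))))) = Add(-8130, Mul(Pow(Add(-88, Add(-4, -30)), -1), Add(14, Add(-4, -30)))) = Add(-8130, Mul(Pow(Add(-88, -34), -1), Add(14, -34))) = Add(-8130, Mul(Pow(-122, -1), -20)) = Add(-8130, Mul(Rational(-1, 122), -20)) = Add(-8130, Rational(10, 61)) = Rational(-495920, 61)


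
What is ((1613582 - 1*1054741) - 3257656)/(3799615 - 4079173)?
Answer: 899605/93186 ≈ 9.6539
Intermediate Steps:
((1613582 - 1*1054741) - 3257656)/(3799615 - 4079173) = ((1613582 - 1054741) - 3257656)/(-279558) = (558841 - 3257656)*(-1/279558) = -2698815*(-1/279558) = 899605/93186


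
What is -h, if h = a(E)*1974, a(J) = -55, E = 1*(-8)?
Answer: 108570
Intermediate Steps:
E = -8
h = -108570 (h = -55*1974 = -108570)
-h = -1*(-108570) = 108570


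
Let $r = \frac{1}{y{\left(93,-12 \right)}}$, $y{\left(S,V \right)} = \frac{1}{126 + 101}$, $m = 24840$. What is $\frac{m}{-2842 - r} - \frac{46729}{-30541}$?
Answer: $- \frac{68358571}{10414481} \approx -6.5638$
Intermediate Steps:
$y{\left(S,V \right)} = \frac{1}{227}$
$r = 227$ ($r = \frac{1}{\frac{1}{227}} = 227$)
$\frac{m}{-2842 - r} - \frac{46729}{-30541} = \frac{24840}{-2842 - 227} - \frac{46729}{-30541} = \frac{24840}{-2842 - 227} - - \frac{46729}{30541} = \frac{24840}{-3069} + \frac{46729}{30541} = 24840 \left(- \frac{1}{3069}\right) + \frac{46729}{30541} = - \frac{2760}{341} + \frac{46729}{30541} = - \frac{68358571}{10414481}$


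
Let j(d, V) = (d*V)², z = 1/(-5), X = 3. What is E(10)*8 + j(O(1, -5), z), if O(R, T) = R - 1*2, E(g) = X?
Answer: 601/25 ≈ 24.040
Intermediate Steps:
E(g) = 3
z = -⅕ ≈ -0.20000
O(R, T) = -2 + R (O(R, T) = R - 2 = -2 + R)
j(d, V) = V²*d² (j(d, V) = (V*d)² = V²*d²)
E(10)*8 + j(O(1, -5), z) = 3*8 + (-⅕)²*(-2 + 1)² = 24 + (1/25)*(-1)² = 24 + (1/25)*1 = 24 + 1/25 = 601/25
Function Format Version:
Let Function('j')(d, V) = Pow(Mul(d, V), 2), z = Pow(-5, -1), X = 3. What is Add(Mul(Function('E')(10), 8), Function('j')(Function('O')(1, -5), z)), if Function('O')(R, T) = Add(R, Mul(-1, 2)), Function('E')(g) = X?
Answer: Rational(601, 25) ≈ 24.040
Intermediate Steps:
Function('E')(g) = 3
z = Rational(-1, 5) ≈ -0.20000
Function('O')(R, T) = Add(-2, R) (Function('O')(R, T) = Add(R, -2) = Add(-2, R))
Function('j')(d, V) = Mul(Pow(V, 2), Pow(d, 2)) (Function('j')(d, V) = Pow(Mul(V, d), 2) = Mul(Pow(V, 2), Pow(d, 2)))
Add(Mul(Function('E')(10), 8), Function('j')(Function('O')(1, -5), z)) = Add(Mul(3, 8), Mul(Pow(Rational(-1, 5), 2), Pow(Add(-2, 1), 2))) = Add(24, Mul(Rational(1, 25), Pow(-1, 2))) = Add(24, Mul(Rational(1, 25), 1)) = Add(24, Rational(1, 25)) = Rational(601, 25)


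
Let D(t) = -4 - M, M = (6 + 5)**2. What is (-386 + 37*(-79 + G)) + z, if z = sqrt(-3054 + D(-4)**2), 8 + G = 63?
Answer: -1274 + sqrt(12571) ≈ -1161.9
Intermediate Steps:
G = 55 (G = -8 + 63 = 55)
M = 121 (M = 11**2 = 121)
D(t) = -125 (D(t) = -4 - 1*121 = -4 - 121 = -125)
z = sqrt(12571) (z = sqrt(-3054 + (-125)**2) = sqrt(-3054 + 15625) = sqrt(12571) ≈ 112.12)
(-386 + 37*(-79 + G)) + z = (-386 + 37*(-79 + 55)) + sqrt(12571) = (-386 + 37*(-24)) + sqrt(12571) = (-386 - 888) + sqrt(12571) = -1274 + sqrt(12571)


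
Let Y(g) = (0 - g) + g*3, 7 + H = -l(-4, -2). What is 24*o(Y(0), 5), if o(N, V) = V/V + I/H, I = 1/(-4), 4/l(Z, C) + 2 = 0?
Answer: 126/5 ≈ 25.200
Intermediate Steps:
l(Z, C) = -2 (l(Z, C) = 4/(-2 + 0) = 4/(-2) = 4*(-½) = -2)
I = -¼ ≈ -0.25000
H = -5 (H = -7 - 1*(-2) = -7 + 2 = -5)
Y(g) = 2*g (Y(g) = -g + 3*g = 2*g)
o(N, V) = 21/20 (o(N, V) = V/V - ¼/(-5) = 1 - ¼*(-⅕) = 1 + 1/20 = 21/20)
24*o(Y(0), 5) = 24*(21/20) = 126/5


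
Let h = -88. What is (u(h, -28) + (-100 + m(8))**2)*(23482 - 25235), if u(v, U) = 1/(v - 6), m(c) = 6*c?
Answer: -445568775/94 ≈ -4.7401e+6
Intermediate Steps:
u(v, U) = 1/(-6 + v)
(u(h, -28) + (-100 + m(8))**2)*(23482 - 25235) = (1/(-6 - 88) + (-100 + 6*8)**2)*(23482 - 25235) = (1/(-94) + (-100 + 48)**2)*(-1753) = (-1/94 + (-52)**2)*(-1753) = (-1/94 + 2704)*(-1753) = (254175/94)*(-1753) = -445568775/94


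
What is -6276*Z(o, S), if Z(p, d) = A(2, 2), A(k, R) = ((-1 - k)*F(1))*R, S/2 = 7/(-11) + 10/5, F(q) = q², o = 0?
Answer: 37656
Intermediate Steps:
S = 30/11 (S = 2*(7/(-11) + 10/5) = 2*(7*(-1/11) + 10*(⅕)) = 2*(-7/11 + 2) = 2*(15/11) = 30/11 ≈ 2.7273)
A(k, R) = R*(-1 - k) (A(k, R) = ((-1 - k)*1²)*R = ((-1 - k)*1)*R = (-1 - k)*R = R*(-1 - k))
Z(p, d) = -6 (Z(p, d) = -1*2*(1 + 2) = -1*2*3 = -6)
-6276*Z(o, S) = -6276*(-6) = 37656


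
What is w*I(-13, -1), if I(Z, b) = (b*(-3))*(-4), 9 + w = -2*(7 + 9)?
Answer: 492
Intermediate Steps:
w = -41 (w = -9 - 2*(7 + 9) = -9 - 2*16 = -9 - 32 = -41)
I(Z, b) = 12*b (I(Z, b) = -3*b*(-4) = 12*b)
w*I(-13, -1) = -492*(-1) = -41*(-12) = 492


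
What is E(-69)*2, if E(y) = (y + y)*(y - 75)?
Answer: 39744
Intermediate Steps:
E(y) = 2*y*(-75 + y) (E(y) = (2*y)*(-75 + y) = 2*y*(-75 + y))
E(-69)*2 = (2*(-69)*(-75 - 69))*2 = (2*(-69)*(-144))*2 = 19872*2 = 39744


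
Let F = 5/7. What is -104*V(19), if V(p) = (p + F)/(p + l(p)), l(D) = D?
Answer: -7176/133 ≈ -53.955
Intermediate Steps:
F = 5/7 (F = 5*(⅐) = 5/7 ≈ 0.71429)
V(p) = (5/7 + p)/(2*p) (V(p) = (p + 5/7)/(p + p) = (5/7 + p)/((2*p)) = (5/7 + p)*(1/(2*p)) = (5/7 + p)/(2*p))
-104*V(19) = -52*(5 + 7*19)/(7*19) = -52*(5 + 133)/(7*19) = -52*138/(7*19) = -104*69/133 = -7176/133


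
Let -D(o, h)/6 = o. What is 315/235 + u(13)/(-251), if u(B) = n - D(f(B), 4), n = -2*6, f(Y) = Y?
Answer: 12711/11797 ≈ 1.0775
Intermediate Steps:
n = -12
D(o, h) = -6*o
u(B) = -12 + 6*B (u(B) = -12 - (-6)*B = -12 + 6*B)
315/235 + u(13)/(-251) = 315/235 + (-12 + 6*13)/(-251) = 315*(1/235) + (-12 + 78)*(-1/251) = 63/47 + 66*(-1/251) = 63/47 - 66/251 = 12711/11797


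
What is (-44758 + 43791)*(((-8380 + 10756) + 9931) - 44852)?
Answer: 31471015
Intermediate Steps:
(-44758 + 43791)*(((-8380 + 10756) + 9931) - 44852) = -967*((2376 + 9931) - 44852) = -967*(12307 - 44852) = -967*(-32545) = 31471015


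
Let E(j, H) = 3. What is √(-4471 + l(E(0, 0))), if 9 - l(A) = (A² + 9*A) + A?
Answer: I*√4501 ≈ 67.089*I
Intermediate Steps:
l(A) = 9 - A² - 10*A (l(A) = 9 - ((A² + 9*A) + A) = 9 - (A² + 10*A) = 9 + (-A² - 10*A) = 9 - A² - 10*A)
√(-4471 + l(E(0, 0))) = √(-4471 + (9 - 1*3² - 10*3)) = √(-4471 + (9 - 1*9 - 30)) = √(-4471 + (9 - 9 - 30)) = √(-4471 - 30) = √(-4501) = I*√4501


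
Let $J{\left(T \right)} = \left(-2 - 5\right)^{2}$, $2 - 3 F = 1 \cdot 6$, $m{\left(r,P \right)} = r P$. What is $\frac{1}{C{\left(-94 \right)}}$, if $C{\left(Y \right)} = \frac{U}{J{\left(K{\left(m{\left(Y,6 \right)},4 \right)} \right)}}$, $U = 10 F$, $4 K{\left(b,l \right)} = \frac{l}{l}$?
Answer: $- \frac{147}{40} \approx -3.675$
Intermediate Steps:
$m{\left(r,P \right)} = P r$
$F = - \frac{4}{3}$ ($F = \frac{2}{3} - \frac{1 \cdot 6}{3} = \frac{2}{3} - 2 = - \frac{4}{3} \approx -1.3333$)
$K{\left(b,l \right)} = \frac{1}{4}$ ($K{\left(b,l \right)} = \frac{l \frac{1}{l}}{4} = \frac{1}{4} \cdot 1 = \frac{1}{4}$)
$J{\left(T \right)} = 49$ ($J{\left(T \right)} = \left(-7\right)^{2} = 49$)
$U = - \frac{40}{3}$ ($U = 10 \left(- \frac{4}{3}\right) = - \frac{40}{3} \approx -13.333$)
$C{\left(Y \right)} = - \frac{40}{147}$ ($C{\left(Y \right)} = - \frac{40}{3 \cdot 49} = \left(- \frac{40}{3}\right) \frac{1}{49} = - \frac{40}{147}$)
$\frac{1}{C{\left(-94 \right)}} = \frac{1}{- \frac{40}{147}} = - \frac{147}{40}$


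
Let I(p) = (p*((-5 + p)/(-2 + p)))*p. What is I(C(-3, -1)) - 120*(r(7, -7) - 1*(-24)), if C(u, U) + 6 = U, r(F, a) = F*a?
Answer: 9196/3 ≈ 3065.3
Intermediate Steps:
C(u, U) = -6 + U
I(p) = p²*(-5 + p)/(-2 + p) (I(p) = (p*((-5 + p)/(-2 + p)))*p = (p*(-5 + p)/(-2 + p))*p = p²*(-5 + p)/(-2 + p))
I(C(-3, -1)) - 120*(r(7, -7) - 1*(-24)) = (-6 - 1)²*(-5 + (-6 - 1))/(-2 + (-6 - 1)) - 120*(7*(-7) - 1*(-24)) = (-7)²*(-5 - 7)/(-2 - 7) - 120*(-49 + 24) = 49*(-12)/(-9) - 120*(-25) = 49*(-⅑)*(-12) + 3000 = 196/3 + 3000 = 9196/3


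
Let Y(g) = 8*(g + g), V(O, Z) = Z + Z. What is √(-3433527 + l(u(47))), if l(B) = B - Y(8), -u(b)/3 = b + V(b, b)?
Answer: I*√3434078 ≈ 1853.1*I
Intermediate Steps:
V(O, Z) = 2*Z
Y(g) = 16*g (Y(g) = 8*(2*g) = 16*g)
u(b) = -9*b (u(b) = -3*(b + 2*b) = -9*b)
l(B) = -128 + B (l(B) = B - 16*8 = B - 1*128 = B - 128 = -128 + B)
√(-3433527 + l(u(47))) = √(-3433527 + (-128 - 9*47)) = √(-3433527 + (-128 - 423)) = √(-3433527 - 551) = √(-3434078) = I*√3434078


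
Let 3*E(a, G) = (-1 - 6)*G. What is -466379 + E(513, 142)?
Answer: -1400131/3 ≈ -4.6671e+5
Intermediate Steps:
E(a, G) = -7*G/3 (E(a, G) = ((-1 - 6)*G)/3 = (-7*G)/3 = -7*G/3)
-466379 + E(513, 142) = -466379 - 7/3*142 = -466379 - 994/3 = -1400131/3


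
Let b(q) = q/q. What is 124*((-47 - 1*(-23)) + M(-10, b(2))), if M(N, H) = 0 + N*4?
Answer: -7936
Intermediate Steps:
b(q) = 1
M(N, H) = 4*N (M(N, H) = 0 + 4*N = 4*N)
124*((-47 - 1*(-23)) + M(-10, b(2))) = 124*((-47 - 1*(-23)) + 4*(-10)) = 124*((-47 + 23) - 40) = 124*(-24 - 40) = 124*(-64) = -7936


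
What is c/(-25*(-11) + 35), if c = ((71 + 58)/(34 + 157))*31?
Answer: 129/1910 ≈ 0.067539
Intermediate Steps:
c = 3999/191 (c = (129/191)*31 = 3999/191 ≈ 20.937)
c/(-25*(-11) + 35) = 3999/(191*(-25*(-11) + 35)) = 3999/(191*(275 + 35)) = (3999/191)/310 = (3999/191)*(1/310) = 129/1910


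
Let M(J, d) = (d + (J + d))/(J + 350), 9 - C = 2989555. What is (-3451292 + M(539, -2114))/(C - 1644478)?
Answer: 438314611/588521048 ≈ 0.74477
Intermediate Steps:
C = -2989546 (C = 9 - 1*2989555 = 9 - 2989555 = -2989546)
M(J, d) = (J + 2*d)/(350 + J)
(-3451292 + M(539, -2114))/(C - 1644478) = (-3451292 + (539 + 2*(-2114))/(350 + 539))/(-2989546 - 1644478) = (-3451292 + (539 - 4228)/889)/(-4634024) = (-3451292 + (1/889)*(-3689))*(-1/4634024) = (-3451292 - 527/127)*(-1/4634024) = -438314611/127*(-1/4634024) = 438314611/588521048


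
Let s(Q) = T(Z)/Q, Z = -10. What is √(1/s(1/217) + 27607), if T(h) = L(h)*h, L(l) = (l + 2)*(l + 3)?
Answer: √519994409045/4340 ≈ 166.15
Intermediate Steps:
L(l) = (2 + l)*(3 + l)
T(h) = h*(6 + h² + 5*h) (T(h) = (6 + h² + 5*h)*h = h*(6 + h² + 5*h))
s(Q) = -560/Q (s(Q) = (-10*(6 + (-10)² + 5*(-10)))/Q = (-10*(6 + 100 - 50))/Q = (-10*56)/Q = -560/Q)
√(1/s(1/217) + 27607) = √(1/(-560/(1/217)) + 27607) = √(1/(-560/1/217) + 27607) = √(1/(-560*217) + 27607) = √(1/(-121520) + 27607) = √(-1/121520 + 27607) = √(3354802639/121520) = √519994409045/4340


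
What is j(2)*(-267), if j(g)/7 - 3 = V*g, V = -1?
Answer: -1869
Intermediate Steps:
j(g) = 21 - 7*g (j(g) = 21 + 7*(-g) = 21 - 7*g)
j(2)*(-267) = (21 - 7*2)*(-267) = (21 - 14)*(-267) = 7*(-267) = -1869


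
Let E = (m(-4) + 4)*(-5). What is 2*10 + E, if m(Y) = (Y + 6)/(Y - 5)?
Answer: 10/9 ≈ 1.1111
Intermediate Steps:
m(Y) = (6 + Y)/(-5 + Y)
E = -170/9 (E = ((6 - 4)/(-5 - 4) + 4)*(-5) = (2/(-9) + 4)*(-5) = (-⅑*2 + 4)*(-5) = (-2/9 + 4)*(-5) = (34/9)*(-5) = -170/9 ≈ -18.889)
2*10 + E = 2*10 - 170/9 = 20 - 170/9 = 10/9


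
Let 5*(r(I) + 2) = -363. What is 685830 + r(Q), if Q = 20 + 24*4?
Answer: 3428777/5 ≈ 6.8576e+5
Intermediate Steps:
Q = 116 (Q = 20 + 96 = 116)
r(I) = -373/5 (r(I) = -2 + (1/5)*(-363) = -2 - 363/5 = -373/5)
685830 + r(Q) = 685830 - 373/5 = 3428777/5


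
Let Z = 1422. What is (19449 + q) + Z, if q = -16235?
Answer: 4636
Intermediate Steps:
(19449 + q) + Z = (19449 - 16235) + 1422 = 3214 + 1422 = 4636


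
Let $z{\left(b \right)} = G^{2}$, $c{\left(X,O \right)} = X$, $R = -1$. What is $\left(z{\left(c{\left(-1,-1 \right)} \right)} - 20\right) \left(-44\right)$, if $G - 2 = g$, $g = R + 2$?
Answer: $484$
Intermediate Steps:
$g = 1$ ($g = -1 + 2 = 1$)
$G = 3$ ($G = 2 + 1 = 3$)
$z{\left(b \right)} = 9$ ($z{\left(b \right)} = 3^{2} = 9$)
$\left(z{\left(c{\left(-1,-1 \right)} \right)} - 20\right) \left(-44\right) = \left(9 - 20\right) \left(-44\right) = \left(-11\right) \left(-44\right) = 484$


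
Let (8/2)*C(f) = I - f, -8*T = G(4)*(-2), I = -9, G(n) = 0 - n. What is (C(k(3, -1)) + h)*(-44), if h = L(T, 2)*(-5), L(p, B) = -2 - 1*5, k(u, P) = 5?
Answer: -1386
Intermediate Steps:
G(n) = -n
T = -1 (T = -(-1*4)*(-2)/8 = -(-1)*(-2)/2 = -⅛*8 = -1)
C(f) = -9/4 - f/4 (C(f) = (-9 - f)/4 = -9/4 - f/4)
L(p, B) = -7 (L(p, B) = -2 - 5 = -7)
h = 35 (h = -7*(-5) = 35)
(C(k(3, -1)) + h)*(-44) = ((-9/4 - ¼*5) + 35)*(-44) = ((-9/4 - 5/4) + 35)*(-44) = (-7/2 + 35)*(-44) = (63/2)*(-44) = -1386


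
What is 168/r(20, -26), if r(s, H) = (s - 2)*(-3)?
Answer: -28/9 ≈ -3.1111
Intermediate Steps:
r(s, H) = 6 - 3*s (r(s, H) = (-2 + s)*(-3) = 6 - 3*s)
168/r(20, -26) = 168/(6 - 3*20) = 168/(6 - 60) = 168/(-54) = 168*(-1/54) = -28/9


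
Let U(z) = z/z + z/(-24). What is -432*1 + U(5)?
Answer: -10349/24 ≈ -431.21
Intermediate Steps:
U(z) = 1 - z/24 (U(z) = 1 + z*(-1/24) = 1 - z/24)
-432*1 + U(5) = -432*1 + (1 - 1/24*5) = -432 + (1 - 5/24) = -432 + 19/24 = -10349/24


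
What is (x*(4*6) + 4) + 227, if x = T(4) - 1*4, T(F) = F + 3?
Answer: 303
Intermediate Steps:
T(F) = 3 + F
x = 3 (x = (3 + 4) - 1*4 = 7 - 4 = 3)
(x*(4*6) + 4) + 227 = (3*(4*6) + 4) + 227 = (3*24 + 4) + 227 = (72 + 4) + 227 = 76 + 227 = 303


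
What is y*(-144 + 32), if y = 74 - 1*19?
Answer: -6160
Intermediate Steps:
y = 55 (y = 74 - 19 = 55)
y*(-144 + 32) = 55*(-144 + 32) = 55*(-112) = -6160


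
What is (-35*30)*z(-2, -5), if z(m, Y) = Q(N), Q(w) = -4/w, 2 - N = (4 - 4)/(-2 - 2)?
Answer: 2100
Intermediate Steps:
N = 2 (N = 2 - (4 - 4)/(-2 - 2) = 2 - 0/(-4) = 2 - 0*(-1)/4 = 2 - 1*0 = 2 + 0 = 2)
z(m, Y) = -2 (z(m, Y) = -4/2 = -4*1/2 = -2)
(-35*30)*z(-2, -5) = -35*30*(-2) = -1050*(-2) = 2100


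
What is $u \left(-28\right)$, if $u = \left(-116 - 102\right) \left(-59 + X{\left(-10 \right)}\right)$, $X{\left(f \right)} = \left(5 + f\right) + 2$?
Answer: $-378448$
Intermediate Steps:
$X{\left(f \right)} = 7 + f$
$u = 13516$ ($u = \left(-116 - 102\right) \left(-59 + \left(7 - 10\right)\right) = - 218 \left(-59 - 3\right) = \left(-218\right) \left(-62\right) = 13516$)
$u \left(-28\right) = 13516 \left(-28\right) = -378448$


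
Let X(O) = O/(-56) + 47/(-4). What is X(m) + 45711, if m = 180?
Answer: 1279489/28 ≈ 45696.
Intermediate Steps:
X(O) = -47/4 - O/56 (X(O) = O*(-1/56) + 47*(-1/4) = -O/56 - 47/4 = -47/4 - O/56)
X(m) + 45711 = (-47/4 - 1/56*180) + 45711 = (-47/4 - 45/14) + 45711 = -419/28 + 45711 = 1279489/28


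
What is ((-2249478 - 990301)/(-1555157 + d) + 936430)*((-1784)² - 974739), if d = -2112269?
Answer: 7582629413311048403/3667426 ≈ 2.0676e+12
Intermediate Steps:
((-2249478 - 990301)/(-1555157 + d) + 936430)*((-1784)² - 974739) = ((-2249478 - 990301)/(-1555157 - 2112269) + 936430)*((-1784)² - 974739) = (-3239779/(-3667426) + 936430)*(3182656 - 974739) = (-3239779*(-1/3667426) + 936430)*2207917 = (3239779/3667426 + 936430)*2207917 = (3434290968959/3667426)*2207917 = 7582629413311048403/3667426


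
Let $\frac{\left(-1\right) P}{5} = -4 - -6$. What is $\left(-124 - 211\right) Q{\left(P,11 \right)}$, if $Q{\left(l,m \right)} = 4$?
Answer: $-1340$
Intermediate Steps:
$P = -10$ ($P = - 5 \left(-4 - -6\right) = - 5 \left(-4 + 6\right) = \left(-5\right) 2 = -10$)
$\left(-124 - 211\right) Q{\left(P,11 \right)} = \left(-124 - 211\right) 4 = \left(-335\right) 4 = -1340$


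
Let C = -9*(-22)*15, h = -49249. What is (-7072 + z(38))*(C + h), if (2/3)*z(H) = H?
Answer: 324647185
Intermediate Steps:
z(H) = 3*H/2
C = 2970 (C = 198*15 = 2970)
(-7072 + z(38))*(C + h) = (-7072 + (3/2)*38)*(2970 - 49249) = (-7072 + 57)*(-46279) = -7015*(-46279) = 324647185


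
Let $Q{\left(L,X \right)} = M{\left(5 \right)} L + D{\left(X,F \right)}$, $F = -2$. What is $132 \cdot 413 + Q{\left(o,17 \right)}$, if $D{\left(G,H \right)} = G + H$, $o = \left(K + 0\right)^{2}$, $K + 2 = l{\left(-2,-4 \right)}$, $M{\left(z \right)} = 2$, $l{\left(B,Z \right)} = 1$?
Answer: $54533$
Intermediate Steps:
$K = -1$ ($K = -2 + 1 = -1$)
$o = 1$ ($o = \left(-1 + 0\right)^{2} = \left(-1\right)^{2} = 1$)
$Q{\left(L,X \right)} = -2 + X + 2 L$ ($Q{\left(L,X \right)} = 2 L + \left(X - 2\right) = 2 L + \left(-2 + X\right) = -2 + X + 2 L$)
$132 \cdot 413 + Q{\left(o,17 \right)} = 132 \cdot 413 + \left(-2 + 17 + 2 \cdot 1\right) = 54516 + \left(-2 + 17 + 2\right) = 54516 + 17 = 54533$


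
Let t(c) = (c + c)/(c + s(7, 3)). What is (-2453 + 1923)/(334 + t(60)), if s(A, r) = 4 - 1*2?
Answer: -8215/5207 ≈ -1.5777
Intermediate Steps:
s(A, r) = 2 (s(A, r) = 4 - 2 = 2)
t(c) = 2*c/(2 + c) (t(c) = (c + c)/(c + 2) = (2*c)/(2 + c) = 2*c/(2 + c))
(-2453 + 1923)/(334 + t(60)) = (-2453 + 1923)/(334 + 2*60/(2 + 60)) = -530/(334 + 2*60/62) = -530/(334 + 2*60*(1/62)) = -530/(334 + 60/31) = -530/10414/31 = -530*31/10414 = -8215/5207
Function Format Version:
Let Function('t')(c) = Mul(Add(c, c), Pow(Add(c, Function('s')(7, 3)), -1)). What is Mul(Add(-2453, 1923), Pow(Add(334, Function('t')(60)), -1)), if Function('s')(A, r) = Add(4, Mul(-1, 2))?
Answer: Rational(-8215, 5207) ≈ -1.5777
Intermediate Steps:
Function('s')(A, r) = 2 (Function('s')(A, r) = Add(4, -2) = 2)
Function('t')(c) = Mul(2, c, Pow(Add(2, c), -1)) (Function('t')(c) = Mul(Add(c, c), Pow(Add(c, 2), -1)) = Mul(Mul(2, c), Pow(Add(2, c), -1)) = Mul(2, c, Pow(Add(2, c), -1)))
Mul(Add(-2453, 1923), Pow(Add(334, Function('t')(60)), -1)) = Mul(Add(-2453, 1923), Pow(Add(334, Mul(2, 60, Pow(Add(2, 60), -1))), -1)) = Mul(-530, Pow(Add(334, Mul(2, 60, Pow(62, -1))), -1)) = Mul(-530, Pow(Add(334, Mul(2, 60, Rational(1, 62))), -1)) = Mul(-530, Pow(Add(334, Rational(60, 31)), -1)) = Mul(-530, Pow(Rational(10414, 31), -1)) = Mul(-530, Rational(31, 10414)) = Rational(-8215, 5207)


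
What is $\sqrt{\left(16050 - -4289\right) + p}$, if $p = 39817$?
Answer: $6 \sqrt{1671} \approx 245.27$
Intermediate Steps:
$\sqrt{\left(16050 - -4289\right) + p} = \sqrt{\left(16050 - -4289\right) + 39817} = \sqrt{\left(16050 + 4289\right) + 39817} = \sqrt{20339 + 39817} = \sqrt{60156} = 6 \sqrt{1671}$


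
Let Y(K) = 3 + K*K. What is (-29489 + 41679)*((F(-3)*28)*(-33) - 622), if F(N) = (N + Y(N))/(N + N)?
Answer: 9313160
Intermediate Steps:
Y(K) = 3 + K²
F(N) = (3 + N + N²)/(2*N) (F(N) = (N + (3 + N²))/(N + N) = (3 + N + N²)/((2*N)) = (3 + N + N²)*(1/(2*N)) = (3 + N + N²)/(2*N))
(-29489 + 41679)*((F(-3)*28)*(-33) - 622) = (-29489 + 41679)*((((½)*(3 - 3 + (-3)²)/(-3))*28)*(-33) - 622) = 12190*((((½)*(-⅓)*(3 - 3 + 9))*28)*(-33) - 622) = 12190*((((½)*(-⅓)*9)*28)*(-33) - 622) = 12190*(-3/2*28*(-33) - 622) = 12190*(-42*(-33) - 622) = 12190*(1386 - 622) = 12190*764 = 9313160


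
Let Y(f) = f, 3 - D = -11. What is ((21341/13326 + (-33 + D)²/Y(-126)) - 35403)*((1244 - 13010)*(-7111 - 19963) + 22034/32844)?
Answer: -1126741149020393380045/99905022 ≈ -1.1278e+13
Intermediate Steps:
D = 14 (D = 3 - 1*(-11) = 3 + 11 = 14)
((21341/13326 + (-33 + D)²/Y(-126)) - 35403)*((1244 - 13010)*(-7111 - 19963) + 22034/32844) = ((21341/13326 + (-33 + 14)²/(-126)) - 35403)*((1244 - 13010)*(-7111 - 19963) + 22034/32844) = ((21341*(1/13326) + (-19)²*(-1/126)) - 35403)*(-11766*(-27074) + 22034*(1/32844)) = ((21341/13326 + 361*(-1/126)) - 35403)*(318552684 + 479/714) = ((21341/13326 - 361/126) - 35403)*(227446616855/714) = (-176810/139923 - 35403)*(227446616855/714) = -4953870779/139923*227446616855/714 = -1126741149020393380045/99905022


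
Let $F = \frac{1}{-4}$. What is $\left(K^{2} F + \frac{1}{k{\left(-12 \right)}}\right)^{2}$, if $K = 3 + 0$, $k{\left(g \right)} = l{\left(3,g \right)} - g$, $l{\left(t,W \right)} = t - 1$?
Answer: $\frac{3721}{784} \approx 4.7462$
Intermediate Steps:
$l{\left(t,W \right)} = -1 + t$
$F = - \frac{1}{4} \approx -0.25$
$k{\left(g \right)} = 2 - g$ ($k{\left(g \right)} = \left(-1 + 3\right) - g = 2 - g$)
$K = 3$
$\left(K^{2} F + \frac{1}{k{\left(-12 \right)}}\right)^{2} = \left(3^{2} \left(- \frac{1}{4}\right) + \frac{1}{2 - -12}\right)^{2} = \left(9 \left(- \frac{1}{4}\right) + \frac{1}{2 + 12}\right)^{2} = \left(- \frac{9}{4} + \frac{1}{14}\right)^{2} = \left(- \frac{61}{28}\right)^{2} = \frac{3721}{784}$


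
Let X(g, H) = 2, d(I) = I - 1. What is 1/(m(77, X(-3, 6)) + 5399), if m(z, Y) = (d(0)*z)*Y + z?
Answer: 1/5322 ≈ 0.00018790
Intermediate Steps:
d(I) = -1 + I
m(z, Y) = z - Y*z (m(z, Y) = ((-1 + 0)*z)*Y + z = (-z)*Y + z = -Y*z + z = z - Y*z)
1/(m(77, X(-3, 6)) + 5399) = 1/(77*(1 - 1*2) + 5399) = 1/(77*(1 - 2) + 5399) = 1/(77*(-1) + 5399) = 1/(-77 + 5399) = 1/5322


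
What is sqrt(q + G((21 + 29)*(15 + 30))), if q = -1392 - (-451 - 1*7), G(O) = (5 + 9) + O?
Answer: sqrt(1330) ≈ 36.469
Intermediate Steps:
G(O) = 14 + O
q = -934 (q = -1392 - (-451 - 7) = -1392 - 1*(-458) = -1392 + 458 = -934)
sqrt(q + G((21 + 29)*(15 + 30))) = sqrt(-934 + (14 + (21 + 29)*(15 + 30))) = sqrt(-934 + (14 + 50*45)) = sqrt(-934 + (14 + 2250)) = sqrt(-934 + 2264) = sqrt(1330)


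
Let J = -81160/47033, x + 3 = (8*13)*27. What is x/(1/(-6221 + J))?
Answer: -820949035665/47033 ≈ -1.7455e+7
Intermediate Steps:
x = 2805 (x = -3 + (8*13)*27 = -3 + 104*27 = -3 + 2808 = 2805)
J = -81160/47033 (J = -81160*1/47033 = -81160/47033 ≈ -1.7256)
x/(1/(-6221 + J)) = 2805/(1/(-6221 - 81160/47033)) = 2805/(1/(-292673453/47033)) = 2805/(-47033/292673453) = 2805*(-292673453/47033) = -820949035665/47033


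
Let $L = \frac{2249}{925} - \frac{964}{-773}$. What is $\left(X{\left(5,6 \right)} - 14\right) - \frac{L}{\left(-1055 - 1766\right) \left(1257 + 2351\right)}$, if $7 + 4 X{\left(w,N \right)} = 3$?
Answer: $- \frac{9924060543893}{661604052200} \approx -15.0$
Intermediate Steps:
$X{\left(w,N \right)} = -1$ ($X{\left(w,N \right)} = - \frac{7}{4} + \frac{1}{4} \cdot 3 = - \frac{7}{4} + \frac{3}{4} = -1$)
$L = \frac{2630177}{715025}$ ($L = 2249 \cdot \frac{1}{925} - - \frac{964}{773} = \frac{2249}{925} + \frac{964}{773} = \frac{2630177}{715025} \approx 3.6784$)
$\left(X{\left(5,6 \right)} - 14\right) - \frac{L}{\left(-1055 - 1766\right) \left(1257 + 2351\right)} = \left(-1 - 14\right) - \frac{2630177}{715025 \left(-1055 - 1766\right) \left(1257 + 2351\right)} = \left(-1 - 14\right) - \frac{2630177}{715025 \left(\left(-2821\right) 3608\right)} = -15 - \frac{2630177}{715025 \left(-10178168\right)} = -15 - \frac{2630177}{715025} \left(- \frac{1}{10178168}\right) = -15 - - \frac{239107}{661604052200} = -15 + \frac{239107}{661604052200} = - \frac{9924060543893}{661604052200}$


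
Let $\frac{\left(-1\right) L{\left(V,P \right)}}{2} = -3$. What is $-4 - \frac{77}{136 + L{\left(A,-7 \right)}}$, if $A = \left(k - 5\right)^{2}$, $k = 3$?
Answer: $- \frac{645}{142} \approx -4.5423$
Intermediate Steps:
$A = 4$ ($A = \left(3 - 5\right)^{2} = \left(-2\right)^{2} = 4$)
$L{\left(V,P \right)} = 6$ ($L{\left(V,P \right)} = \left(-2\right) \left(-3\right) = 6$)
$-4 - \frac{77}{136 + L{\left(A,-7 \right)}} = -4 - \frac{77}{136 + 6} = -4 - \frac{77}{142} = - \frac{645}{142}$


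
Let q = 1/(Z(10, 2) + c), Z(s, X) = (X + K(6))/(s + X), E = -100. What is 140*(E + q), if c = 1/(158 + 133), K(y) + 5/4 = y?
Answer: -7247632/527 ≈ -13753.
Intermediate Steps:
K(y) = -5/4 + y
Z(s, X) = (19/4 + X)/(X + s) (Z(s, X) = (X + (-5/4 + 6))/(s + X) = (X + 19/4)/(X + s) = (19/4 + X)/(X + s))
c = 1/291 ≈ 0.0034364
q = 4656/2635 (q = 1/((19/4 + 2)/(2 + 10) + 1/291) = 1/((27/4)/12 + 1/291) = 1/((1/12)*(27/4) + 1/291) = 1/(9/16 + 1/291) = 1/(2635/4656) = 4656/2635 ≈ 1.7670)
140*(E + q) = 140*(-100 + 4656/2635) = 140*(-258844/2635) = -7247632/527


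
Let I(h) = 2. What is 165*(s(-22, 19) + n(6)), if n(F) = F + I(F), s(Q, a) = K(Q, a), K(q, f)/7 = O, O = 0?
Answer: 1320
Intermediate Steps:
K(q, f) = 0 (K(q, f) = 7*0 = 0)
s(Q, a) = 0
n(F) = 2 + F (n(F) = F + 2 = 2 + F)
165*(s(-22, 19) + n(6)) = 165*(0 + (2 + 6)) = 165*(0 + 8) = 165*8 = 1320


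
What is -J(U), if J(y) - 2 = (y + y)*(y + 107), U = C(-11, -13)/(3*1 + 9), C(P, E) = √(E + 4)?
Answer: -15/8 - 107*I/2 ≈ -1.875 - 53.5*I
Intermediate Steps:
C(P, E) = √(4 + E)
U = I/4 (U = √(4 - 13)/(3*1 + 9) = √(-9)/(3 + 9) = (3*I)/12 = (3*I)*(1/12) = I/4 ≈ 0.25*I)
J(y) = 2 + 2*y*(107 + y) (J(y) = 2 + (y + y)*(y + 107) = 2 + (2*y)*(107 + y) = 2 + 2*y*(107 + y))
-J(U) = -(2 + 2*(I/4)² + 214*(I/4)) = -(2 + 2*(-1/16) + 107*I/2) = -(2 - ⅛ + 107*I/2) = -(15/8 + 107*I/2) = -15/8 - 107*I/2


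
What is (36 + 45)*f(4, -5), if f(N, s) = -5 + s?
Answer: -810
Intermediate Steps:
(36 + 45)*f(4, -5) = (36 + 45)*(-5 - 5) = 81*(-10) = -810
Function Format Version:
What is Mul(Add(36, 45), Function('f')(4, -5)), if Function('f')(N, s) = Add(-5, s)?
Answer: -810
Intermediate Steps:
Mul(Add(36, 45), Function('f')(4, -5)) = Mul(Add(36, 45), Add(-5, -5)) = Mul(81, -10) = -810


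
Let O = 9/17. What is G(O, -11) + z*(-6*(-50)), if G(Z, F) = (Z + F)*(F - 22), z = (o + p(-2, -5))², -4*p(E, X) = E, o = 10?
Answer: 568149/17 ≈ 33421.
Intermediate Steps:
p(E, X) = -E/4
z = 441/4 (z = (10 - ¼*(-2))² = (10 + ½)² = (21/2)² = 441/4 ≈ 110.25)
O = 9/17 (O = 9*(1/17) = 9/17 ≈ 0.52941)
G(Z, F) = (-22 + F)*(F + Z) (G(Z, F) = (F + Z)*(-22 + F) = (-22 + F)*(F + Z))
G(O, -11) + z*(-6*(-50)) = ((-11)² - 22*(-11) - 22*9/17 - 11*9/17) + 441*(-6*(-50))/4 = (121 + 242 - 198/17 - 99/17) + (441/4)*300 = 5874/17 + 33075 = 568149/17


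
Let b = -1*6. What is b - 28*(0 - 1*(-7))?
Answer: -202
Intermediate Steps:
b = -6
b - 28*(0 - 1*(-7)) = -6 - 28*(0 - 1*(-7)) = -6 - 28*(0 + 7) = -6 - 28*7 = -6 - 196 = -202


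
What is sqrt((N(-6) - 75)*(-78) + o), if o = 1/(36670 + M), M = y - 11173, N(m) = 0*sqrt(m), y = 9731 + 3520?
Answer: sqrt(2195808484287)/19374 ≈ 76.485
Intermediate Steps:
y = 13251
N(m) = 0
M = 2078 (M = 13251 - 11173 = 2078)
o = 1/38748 (o = 1/(36670 + 2078) = 1/38748 ≈ 2.5808e-5)
sqrt((N(-6) - 75)*(-78) + o) = sqrt((0 - 75)*(-78) + 1/38748) = sqrt(-75*(-78) + 1/38748) = sqrt(5850 + 1/38748) = sqrt(226675801/38748) = sqrt(2195808484287)/19374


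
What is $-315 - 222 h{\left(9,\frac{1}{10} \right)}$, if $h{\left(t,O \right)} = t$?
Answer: $-2313$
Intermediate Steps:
$-315 - 222 h{\left(9,\frac{1}{10} \right)} = -315 - 1998 = -2313$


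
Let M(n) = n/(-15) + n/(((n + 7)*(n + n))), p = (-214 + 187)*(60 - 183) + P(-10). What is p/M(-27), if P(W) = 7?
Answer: 133120/71 ≈ 1874.9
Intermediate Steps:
p = 3328 (p = (-214 + 187)*(60 - 183) + 7 = -27*(-123) + 7 = 3321 + 7 = 3328)
M(n) = 1/(2*(7 + n)) - n/15 (M(n) = n*(-1/15) + n/(((7 + n)*(2*n))) = -n/15 + n/((2*n*(7 + n))) = -n/15 + n*(1/(2*n*(7 + n))) = -n/15 + 1/(2*(7 + n)) = 1/(2*(7 + n)) - n/15)
p/M(-27) = 3328/(((15 - 14*(-27) - 2*(-27)**2)/(30*(7 - 27)))) = 3328/(((1/30)*(15 + 378 - 2*729)/(-20))) = 3328/(((1/30)*(-1/20)*(15 + 378 - 1458))) = 3328/(((1/30)*(-1/20)*(-1065))) = 3328/(71/40) = 3328*(40/71) = 133120/71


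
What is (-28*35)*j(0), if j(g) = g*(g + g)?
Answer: 0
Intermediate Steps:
j(g) = 2*g² (j(g) = g*(2*g) = 2*g²)
(-28*35)*j(0) = (-28*35)*(2*0²) = -1960*0 = -980*0 = 0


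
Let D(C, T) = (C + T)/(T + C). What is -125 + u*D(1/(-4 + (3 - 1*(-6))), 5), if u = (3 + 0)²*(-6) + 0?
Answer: -179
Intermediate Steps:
u = -54 (u = 3²*(-6) + 0 = 9*(-6) + 0 = -54 + 0 = -54)
D(C, T) = 1 (D(C, T) = (C + T)/(C + T) = 1)
-125 + u*D(1/(-4 + (3 - 1*(-6))), 5) = -125 - 54*1 = -125 - 54 = -179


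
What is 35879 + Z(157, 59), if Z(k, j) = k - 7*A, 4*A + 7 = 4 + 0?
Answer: 144165/4 ≈ 36041.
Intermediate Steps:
A = -¾ (A = -7/4 + (4 + 0)/4 = -7/4 + (¼)*4 = -7/4 + 1 = -¾ ≈ -0.75000)
Z(k, j) = 21/4 + k (Z(k, j) = k - 7*(-¾) = k + 21/4 = 21/4 + k)
35879 + Z(157, 59) = 35879 + (21/4 + 157) = 35879 + 649/4 = 144165/4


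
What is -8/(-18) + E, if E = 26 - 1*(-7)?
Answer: 301/9 ≈ 33.444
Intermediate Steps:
E = 33 (E = 26 + 7 = 33)
-8/(-18) + E = -8/(-18) + 33 = -1/18*(-8) + 33 = 4/9 + 33 = 301/9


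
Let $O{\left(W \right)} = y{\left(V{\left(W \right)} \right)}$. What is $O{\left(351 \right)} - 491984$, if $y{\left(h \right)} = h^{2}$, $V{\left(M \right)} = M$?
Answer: $-368783$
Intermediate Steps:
$O{\left(W \right)} = W^{2}$
$O{\left(351 \right)} - 491984 = 351^{2} - 491984 = 123201 - 491984 = -368783$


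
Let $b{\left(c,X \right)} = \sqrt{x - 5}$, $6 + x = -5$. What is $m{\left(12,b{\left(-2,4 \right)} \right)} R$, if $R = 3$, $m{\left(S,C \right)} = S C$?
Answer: $144 i \approx 144.0 i$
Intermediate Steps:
$x = -11$ ($x = -6 - 5 = -11$)
$b{\left(c,X \right)} = 4 i$ ($b{\left(c,X \right)} = \sqrt{-11 - 5} = \sqrt{-16} = 4 i$)
$m{\left(S,C \right)} = C S$
$m{\left(12,b{\left(-2,4 \right)} \right)} R = 4 i 12 \cdot 3 = 48 i 3 = 144 i$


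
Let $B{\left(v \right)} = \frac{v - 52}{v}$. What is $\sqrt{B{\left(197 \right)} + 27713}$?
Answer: $\frac{\sqrt{1075542382}}{197} \approx 166.47$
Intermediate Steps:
$B{\left(v \right)} = \frac{-52 + v}{v}$
$\sqrt{B{\left(197 \right)} + 27713} = \sqrt{\frac{-52 + 197}{197} + 27713} = \sqrt{\frac{1}{197} \cdot 145 + 27713} = \sqrt{\frac{145}{197} + 27713} = \sqrt{\frac{5459606}{197}} = \frac{\sqrt{1075542382}}{197}$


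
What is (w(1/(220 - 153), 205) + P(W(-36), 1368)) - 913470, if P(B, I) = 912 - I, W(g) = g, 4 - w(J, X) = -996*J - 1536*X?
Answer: -40134818/67 ≈ -5.9903e+5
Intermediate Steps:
w(J, X) = 4 + 996*J + 1536*X (w(J, X) = 4 - (-996*J - 1536*X) = 4 - (-1536*X - 996*J) = 4 + (996*J + 1536*X) = 4 + 996*J + 1536*X)
(w(1/(220 - 153), 205) + P(W(-36), 1368)) - 913470 = ((4 + 996/(220 - 153) + 1536*205) + (912 - 1*1368)) - 913470 = ((4 + 996/67 + 314880) + (912 - 1368)) - 913470 = ((4 + 996*(1/67) + 314880) - 456) - 913470 = ((4 + 996/67 + 314880) - 456) - 913470 = (21098224/67 - 456) - 913470 = 21067672/67 - 913470 = -40134818/67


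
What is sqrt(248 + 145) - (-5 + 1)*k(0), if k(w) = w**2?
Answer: sqrt(393) ≈ 19.824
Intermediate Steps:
sqrt(248 + 145) - (-5 + 1)*k(0) = sqrt(248 + 145) - (-5 + 1)*0**2 = sqrt(393) - (-4)*0 = sqrt(393) - 1*0 = sqrt(393) + 0 = sqrt(393)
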